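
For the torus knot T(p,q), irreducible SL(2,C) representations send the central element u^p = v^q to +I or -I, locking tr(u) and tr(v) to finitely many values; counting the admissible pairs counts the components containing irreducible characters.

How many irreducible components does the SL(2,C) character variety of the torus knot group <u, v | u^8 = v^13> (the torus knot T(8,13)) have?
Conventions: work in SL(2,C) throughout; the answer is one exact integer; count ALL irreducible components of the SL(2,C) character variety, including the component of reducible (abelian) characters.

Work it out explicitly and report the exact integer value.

Gamma = < u, v | u^8 = v^13 > (torus knot T(8,13)); the central element u^8 = v^13 acts as +I or -I in any irreducible SL(2,C) representation.
This locks tr(u) to 2*cos(pi*alpha/8), alpha in 1..7, and tr(v) to 2*cos(pi*beta/13), beta in 1..12, on each component of irreducible characters.
The two central values (-1)^alpha I and (-1)^beta I must be the same matrix, so alpha and beta share a parity.
Counting: 4 odd alphas x 6 odd betas + 3 even alphas x 6 even betas = 24 + 18 = 42.
That is 42 components of irreducible characters, and with the reducible (abelian) component the total is 43.

43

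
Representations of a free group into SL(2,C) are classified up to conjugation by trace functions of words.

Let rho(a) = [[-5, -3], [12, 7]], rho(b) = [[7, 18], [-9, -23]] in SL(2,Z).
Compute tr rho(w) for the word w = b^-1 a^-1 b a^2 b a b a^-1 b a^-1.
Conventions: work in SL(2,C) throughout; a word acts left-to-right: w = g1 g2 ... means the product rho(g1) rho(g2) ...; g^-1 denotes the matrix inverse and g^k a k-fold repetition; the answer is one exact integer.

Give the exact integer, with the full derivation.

rho(b^-1) = [[-23, -18], [9, 7]]
... * rho(a^-1) = [[7, 3], [-12, -5]]  ->  [[55, 21], [-21, -8]]
... * rho(b) = [[7, 18], [-9, -23]]  ->  [[196, 507], [-75, -194]]
... * rho(a) = [[-5, -3], [12, 7]]  ->  [[5104, 2961], [-1953, -1133]]
... * rho(a) = [[-5, -3], [12, 7]]  ->  [[10012, 5415], [-3831, -2072]]
... * rho(b) = [[7, 18], [-9, -23]]  ->  [[21349, 55671], [-8169, -21302]]
... * rho(a) = [[-5, -3], [12, 7]]  ->  [[561307, 325650], [-214779, -124607]]
... * rho(b) = [[7, 18], [-9, -23]]  ->  [[998299, 2613576], [-381990, -1000061]]
... * rho(a^-1) = [[7, 3], [-12, -5]]  ->  [[-24374819, -10072983], [9326802, 3854335]]
... * rho(b) = [[7, 18], [-9, -23]]  ->  [[-79966886, -207068133], [30598599, 79232731]]
... * rho(a^-1) = [[7, 3], [-12, -5]]  ->  [[1925049394, 795440007], [-736602579, -304367858]]
tr = 1925049394 + -304367858 = 1620681536

1620681536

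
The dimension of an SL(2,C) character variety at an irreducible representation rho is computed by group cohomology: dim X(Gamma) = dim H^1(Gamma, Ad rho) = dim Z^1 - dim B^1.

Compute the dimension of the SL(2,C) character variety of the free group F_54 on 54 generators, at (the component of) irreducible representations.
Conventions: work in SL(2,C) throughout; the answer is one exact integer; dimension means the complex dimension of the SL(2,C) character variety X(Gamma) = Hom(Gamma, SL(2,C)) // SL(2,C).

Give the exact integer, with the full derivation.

The free group F_54: 54 generators, no relators.
Z^1(Gamma, Ad rho) = (sl_2)^54: a cocycle is a free choice of one sl_2 vector per generator, so dim Z^1 = 3*54 = 162.
Irreducibility makes the coboundary map sl_2 -> Z^1 injective (trivial centralizer), so dim B^1 = 3.
Therefore dim X = 162 - 3 = 159.

159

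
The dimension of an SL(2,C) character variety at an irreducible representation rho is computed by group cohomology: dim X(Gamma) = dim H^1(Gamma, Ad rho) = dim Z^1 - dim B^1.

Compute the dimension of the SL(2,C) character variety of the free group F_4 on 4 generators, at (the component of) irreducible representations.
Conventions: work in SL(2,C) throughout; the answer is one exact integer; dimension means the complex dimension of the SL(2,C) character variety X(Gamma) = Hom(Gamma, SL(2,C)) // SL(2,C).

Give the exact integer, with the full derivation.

Gamma = F_4 has 4 generators and no relators.
A cocycle picks one sl_2 vector per generator freely, giving dim Z^1 = 3*4 = 12.
At an irreducible rho the centralizer of the image in sl_2 is 0, so the coboundary map sl_2 -> Z^1 is injective: dim B^1 = 3.
dim X = dim H^1 = dim Z^1 - dim B^1 = 12 - 3 = 9.

9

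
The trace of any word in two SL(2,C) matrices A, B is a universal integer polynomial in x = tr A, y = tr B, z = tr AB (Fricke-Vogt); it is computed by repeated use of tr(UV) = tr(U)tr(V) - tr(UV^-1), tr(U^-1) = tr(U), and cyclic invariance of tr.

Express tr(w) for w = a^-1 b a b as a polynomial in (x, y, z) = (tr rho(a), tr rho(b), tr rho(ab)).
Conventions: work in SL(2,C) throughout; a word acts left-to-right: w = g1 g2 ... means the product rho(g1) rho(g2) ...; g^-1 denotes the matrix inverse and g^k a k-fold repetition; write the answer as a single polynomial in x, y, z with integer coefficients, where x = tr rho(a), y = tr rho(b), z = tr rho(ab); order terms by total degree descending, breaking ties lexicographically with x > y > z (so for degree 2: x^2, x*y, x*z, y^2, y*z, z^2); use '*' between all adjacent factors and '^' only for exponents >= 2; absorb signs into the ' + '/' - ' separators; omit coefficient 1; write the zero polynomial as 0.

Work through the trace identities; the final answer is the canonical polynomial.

x*y*z - x^2 - z^2 + 2

trace(b a b) = trace(b) trace(a b) - trace(a)  (reduce the b square) = y*z - x
and trace(b a b a) = trace(b a) trace(b a) - trace(1)  (split on b) = z^2 - 2
trace(a^-1 b a b) = trace(b a b) trace(a) - trace(b a b a)  (eliminate a^-1) = x*y*z - x^2 - z^2 + 2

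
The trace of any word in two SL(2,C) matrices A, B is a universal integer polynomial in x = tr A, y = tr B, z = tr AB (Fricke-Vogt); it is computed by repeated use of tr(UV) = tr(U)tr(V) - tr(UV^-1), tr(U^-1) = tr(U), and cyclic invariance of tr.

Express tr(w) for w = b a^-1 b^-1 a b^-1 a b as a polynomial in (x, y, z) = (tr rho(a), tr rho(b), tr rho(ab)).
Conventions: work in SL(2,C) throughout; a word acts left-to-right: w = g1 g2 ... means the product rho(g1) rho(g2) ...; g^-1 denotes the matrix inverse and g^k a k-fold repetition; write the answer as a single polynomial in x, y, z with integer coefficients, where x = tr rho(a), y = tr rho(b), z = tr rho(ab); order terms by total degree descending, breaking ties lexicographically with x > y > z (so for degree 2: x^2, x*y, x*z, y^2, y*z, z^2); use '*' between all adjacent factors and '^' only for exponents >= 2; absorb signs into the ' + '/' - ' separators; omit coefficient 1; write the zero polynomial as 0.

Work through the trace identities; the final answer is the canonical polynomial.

-x^2*y^3*z + x^3*y^2 + x*y^4 + 2*x*y^2*z^2 - x^2*y*z - y^3*z - y*z^3 - 4*x*y^2 + 4*y*z + x

so tr(a^2 b) = tr(a) tr(b a) - tr(b)   [square of a] = x*z - y
tr(a^2) = tr(a) tr(a) - tr(1)   [square of a] = x^2 - 2
reduce: tr(a b^2 a) = tr(b) tr(a^2 b) - tr(a^2)   [square of b] = x*y*z - x^2 - y^2 + 2
reduce: tr(a b^2) = tr(b) tr(a b) - tr(a)   [square of b] = y*z - x
tr(a^2 b^2 a) = tr(a) tr(a b^2 a) - tr(a b^2)   [square of a] = x^2*y*z - x^3 - x*y^2 - y*z + 3*x
reduce: tr(a b a b) = tr(b a) tr(b a) - tr(1)   [split at a repeated b] = z^2 - 2
tr(b^2 a b a) = tr(b) tr(a b a b) - tr(a b a)   [square of b] = y*z^2 - x*z - y
reduce: tr(b^2 a b) = tr(b) tr(a b^2) - tr(a b)   [square of b] = y^2*z - x*y - z
reduce: tr(a^2 b^2 a b) = tr(a) tr(b^2 a b a) - tr(b^2 a b)   [square of a] = x*y*z^2 - x^2*z - y^2*z + z
tr(b^-1 a^2 b^2 a) = tr(a^2 b^2 a) tr(b) - tr(a^2 b^2 a b)   [inverse elimination on b] = x^2*y^2*z - x^3*y - x*y^3 - x*y*z^2 + x^2*z + 3*x*y - z
tr(a b^2 a^-1 b^-1 a) = tr(b^-1 a^2 b^2) tr(a) - tr(b^-1 a^2 b^2 a)   [inverse elimination on a] = -x^2*y^2*z + x^3*y + x*y^3 + x*y*z^2 - 4*x*y + z
so tr(b a b a b^2) = tr(b) tr(a b a b^2) - tr(a b a b)   [square of b] = y^2*z^2 - x*y*z - y^2 - z^2 + 2
tr(a b a b a b) = tr(a b a b) tr(a b) - tr(b a)   [split at a repeated a] = z^3 - 3*z
so tr(a b a b a) = tr(a) tr(b a b a) - tr(b a b)   [square of a] = x*z^2 - y*z - x
tr(b a b a b^2 a) = tr(b) tr(a b a b a b) - tr(a b a b a)   [square of b] = y*z^3 - x*z^2 - 2*y*z + x
reduce: tr(a b a b^2 a^-1 b) = tr(b a b a b^2) tr(a) - tr(b a b a b^2 a)   [inverse elimination on a] = x*y^2*z^2 - x^2*y*z - y*z^3 - x*y^2 + 2*y*z + x
reduce: tr(a b^2 a^-1 b^-1 a b) = tr(a b a b^2 a^-1) tr(b) - tr(a b a b^2 a^-1 b)   [inverse elimination on b] = -x*y^2*z^2 + x^2*y*z + y^3*z + y*z^3 - 3*y*z - x
tr(b a^-1 b^-1 a b^-1 a b) = tr(a b^2 a^-1 b^-1 a) tr(b) - tr(a b^2 a^-1 b^-1 a b)   [inverse elimination on b] = -x^2*y^3*z + x^3*y^2 + x*y^4 + 2*x*y^2*z^2 - x^2*y*z - y^3*z - y*z^3 - 4*x*y^2 + 4*y*z + x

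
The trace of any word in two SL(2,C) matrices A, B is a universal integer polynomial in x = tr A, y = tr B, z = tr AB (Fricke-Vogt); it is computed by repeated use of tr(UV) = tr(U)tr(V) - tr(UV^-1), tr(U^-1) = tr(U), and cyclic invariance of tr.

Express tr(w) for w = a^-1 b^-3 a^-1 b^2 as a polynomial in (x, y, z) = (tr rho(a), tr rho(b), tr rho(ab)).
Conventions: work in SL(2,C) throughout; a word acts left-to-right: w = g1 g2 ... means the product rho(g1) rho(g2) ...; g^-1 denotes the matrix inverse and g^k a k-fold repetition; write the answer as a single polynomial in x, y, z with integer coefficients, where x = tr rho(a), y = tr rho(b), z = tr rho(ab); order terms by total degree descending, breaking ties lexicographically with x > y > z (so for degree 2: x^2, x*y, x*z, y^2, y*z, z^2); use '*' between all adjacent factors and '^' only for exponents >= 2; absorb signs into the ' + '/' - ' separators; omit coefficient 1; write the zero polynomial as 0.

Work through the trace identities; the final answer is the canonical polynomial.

x*y^4*z - x^2*y^3 - y^5 - y^3*z^2 - x*y^2*z + x^2*y + 5*y^3 + y*z^2 + x*z - 5*y

tr(a^-1) = tr(a) = x
tr(a^2 b) = tr(a) * tr(b a) - tr(b) = x*z - y
tr(a^2) = tr(a) * tr(a) - tr(1) = x^2 - 2
tr(a b^2 a) = tr(b) * tr(a^2 b) - tr(a^2) = x*y*z - x^2 - y^2 + 2
tr(a b a b) = tr(a b) * tr(a b) - tr(1) = z^2 - 2
tr(a b^2 a b) = tr(b) * tr(a b a b) - tr(a b a) = y*z^2 - x*z - y
tr(b^2 a b^-1 a) = tr(a b^2 a) * tr(b) - tr(a b^2 a b) = x*y^2*z - x^2*y - y^3 - y*z^2 + x*z + 3*y
tr(b^-1 a^-1 b^2 a) = tr(b^2 a b^-1) * tr(a) - tr(b^2 a b^-1 a) = -x*y^2*z + x^2*y + y^3 + y*z^2 - 3*y
tr(b^2) = tr(b) * tr(b) - tr(1) = y^2 - 2
tr(b^-2 a^-1 b^2 a) = tr(b^-1 a^-1 b^2 a) * tr(b) - tr(b^-1 a^-1 b^2 a b) = -x*y^3*z + x^2*y^2 + y^4 + y^2*z^2 - 4*y^2 + 2
tr(b^-1 a^-1 b^2 a^-1 b^-1) = tr(b^-2 a^-1 b^2) * tr(a) - tr(b^-2 a^-1 b^2 a) = x*y^3*z - x^2*y^2 - y^4 - y^2*z^2 + x^2 + 4*y^2 - 2
tr(b a^-1) = tr(b) * tr(a) - tr(b a) = x*y - z
tr(b^2 a^-1 b^-1 a) = tr(b^-1 a b^2) * tr(a) - tr(b^-1 a b^2 a) = -x*y^2*z + x^2*y + y^3 + y*z^2 - 3*y
tr(b^-1 a^-1 b^2 a^-1) = tr(b^2 a^-1 b^-1) * tr(a) - tr(b^2 a^-1 b^-1 a) = x*y^2*z - y^3 - y*z^2 - x*z + 3*y
tr(a^-1 b^-3 a^-1 b^2) = tr(b^-1 a^-1 b^2 a^-1 b^-1) * tr(b) - tr(b^-1 a^-1 b^2 a^-1) = x*y^4*z - x^2*y^3 - y^5 - y^3*z^2 - x*y^2*z + x^2*y + 5*y^3 + y*z^2 + x*z - 5*y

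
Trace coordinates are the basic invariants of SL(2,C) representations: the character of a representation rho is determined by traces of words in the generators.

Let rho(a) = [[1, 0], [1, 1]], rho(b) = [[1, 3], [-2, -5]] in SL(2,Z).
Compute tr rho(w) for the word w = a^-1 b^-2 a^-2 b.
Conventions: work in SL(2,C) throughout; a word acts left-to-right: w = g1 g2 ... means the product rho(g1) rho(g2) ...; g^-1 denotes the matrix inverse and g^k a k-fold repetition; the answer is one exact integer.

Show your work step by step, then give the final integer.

77

rho(a^-1) = [[1, 0], [-1, 1]]
... * rho(b^-1) = [[-5, -3], [2, 1]]  ->  [[-5, -3], [7, 4]]
... * rho(b^-1) = [[-5, -3], [2, 1]]  ->  [[19, 12], [-27, -17]]
... * rho(a^-1) = [[1, 0], [-1, 1]]  ->  [[7, 12], [-10, -17]]
... * rho(a^-1) = [[1, 0], [-1, 1]]  ->  [[-5, 12], [7, -17]]
... * rho(b) = [[1, 3], [-2, -5]]  ->  [[-29, -75], [41, 106]]
tr = -29 + 106 = 77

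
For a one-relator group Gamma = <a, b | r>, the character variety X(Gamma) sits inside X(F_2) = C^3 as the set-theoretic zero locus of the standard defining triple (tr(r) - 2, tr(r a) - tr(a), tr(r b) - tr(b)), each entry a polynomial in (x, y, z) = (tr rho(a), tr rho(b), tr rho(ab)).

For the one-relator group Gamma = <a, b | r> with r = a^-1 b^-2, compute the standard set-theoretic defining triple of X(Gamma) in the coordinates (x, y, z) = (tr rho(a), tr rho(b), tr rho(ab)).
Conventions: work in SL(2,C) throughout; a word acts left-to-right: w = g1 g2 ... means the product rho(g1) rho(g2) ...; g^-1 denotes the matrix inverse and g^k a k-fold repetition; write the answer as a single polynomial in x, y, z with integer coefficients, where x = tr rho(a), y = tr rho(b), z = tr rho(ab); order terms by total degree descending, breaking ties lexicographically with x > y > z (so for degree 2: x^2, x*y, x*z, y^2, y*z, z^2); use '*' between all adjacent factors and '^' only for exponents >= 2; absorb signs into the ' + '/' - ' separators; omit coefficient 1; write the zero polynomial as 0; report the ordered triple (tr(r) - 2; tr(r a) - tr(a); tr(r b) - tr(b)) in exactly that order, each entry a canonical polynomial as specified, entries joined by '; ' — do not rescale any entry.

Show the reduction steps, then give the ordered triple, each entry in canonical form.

reduce: trace(b^-1) = trace(b) = y
reduce: trace(b^-1 a) = trace(a)*trace(b) - trace(a b) = x*y - z
so trace(a^-1 b^-1) = trace(b^-1)*trace(a) - trace(b^-1 a) = z
trace(a^-1 b^-2) = trace(a^-1 b^-1)*trace(b) - trace(a^-1) = y*z - x
trace(b^-2) = trace(b^-1)*trace(b) - trace(1)   [inverse elimination on b] = y^2 - 2
assemble the triple (trace(r) - 2; trace(r a) - x; trace(r b) - y)

y*z - x - 2; y^2 - x - 2; -y + z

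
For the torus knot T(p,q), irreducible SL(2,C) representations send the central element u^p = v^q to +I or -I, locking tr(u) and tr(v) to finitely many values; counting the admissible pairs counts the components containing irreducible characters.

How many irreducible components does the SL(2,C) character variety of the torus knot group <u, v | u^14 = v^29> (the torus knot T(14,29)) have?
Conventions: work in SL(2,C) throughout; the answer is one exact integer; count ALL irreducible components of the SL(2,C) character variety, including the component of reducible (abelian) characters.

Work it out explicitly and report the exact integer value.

183

In the torus knot group T(14,29), u^14 = v^29 is central, so an irreducible representation sends it to +I or -I (Schur).
On an irreducible component, tr(u) is locked at 2*cos(pi*alpha/14) for some alpha in 1..13, and tr(v) at 2*cos(pi*beta/29) for some beta in 1..28.
The two central values (-1)^alpha I and (-1)^beta I must be the same matrix, so alpha and beta share a parity.
Counting: 7 odd alphas x 14 odd betas + 6 even alphas x 14 even betas = 98 + 84 = 182.
components with irreducible characters: 182; plus the single component of reducible (abelian) characters: total 183.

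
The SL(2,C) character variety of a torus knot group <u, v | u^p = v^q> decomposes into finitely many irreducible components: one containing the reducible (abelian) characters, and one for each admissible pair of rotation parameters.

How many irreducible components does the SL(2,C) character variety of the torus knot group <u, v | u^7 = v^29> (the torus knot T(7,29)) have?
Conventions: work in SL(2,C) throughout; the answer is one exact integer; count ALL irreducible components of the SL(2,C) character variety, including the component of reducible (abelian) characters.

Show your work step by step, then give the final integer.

Gamma = < u, v | u^7 = v^29 > (torus knot T(7,29)); the central element u^7 = v^29 acts as +I or -I in any irreducible SL(2,C) representation.
This locks tr(u) to 2*cos(pi*alpha/7), alpha in 1..6, and tr(v) to 2*cos(pi*beta/29), beta in 1..28, on each component of irreducible characters.
u^7 = (-1)^alpha I and v^29 = (-1)^beta I must agree, so alpha and beta have equal parity.
Enumerate parity-matched pairs: 3*14 odd-odd plus 3*14 even-even gives 84.
components with irreducible characters: 84; plus the single component of reducible (abelian) characters: total 85.

85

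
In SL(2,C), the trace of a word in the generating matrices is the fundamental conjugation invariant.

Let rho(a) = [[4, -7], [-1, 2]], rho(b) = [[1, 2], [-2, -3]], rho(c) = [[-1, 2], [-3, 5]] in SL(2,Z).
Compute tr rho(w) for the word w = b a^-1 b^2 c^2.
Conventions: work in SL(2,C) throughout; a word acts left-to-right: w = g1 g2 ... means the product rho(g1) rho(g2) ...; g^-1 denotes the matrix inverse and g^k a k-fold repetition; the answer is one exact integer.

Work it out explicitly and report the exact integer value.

rho(b) = [[1, 2], [-2, -3]]
... * rho(a^-1) = [[2, 7], [1, 4]]  ->  [[4, 15], [-7, -26]]
... * rho(b) = [[1, 2], [-2, -3]]  ->  [[-26, -37], [45, 64]]
... * rho(b) = [[1, 2], [-2, -3]]  ->  [[48, 59], [-83, -102]]
... * rho(c) = [[-1, 2], [-3, 5]]  ->  [[-225, 391], [389, -676]]
... * rho(c) = [[-1, 2], [-3, 5]]  ->  [[-948, 1505], [1639, -2602]]
tr = -948 + -2602 = -3550

-3550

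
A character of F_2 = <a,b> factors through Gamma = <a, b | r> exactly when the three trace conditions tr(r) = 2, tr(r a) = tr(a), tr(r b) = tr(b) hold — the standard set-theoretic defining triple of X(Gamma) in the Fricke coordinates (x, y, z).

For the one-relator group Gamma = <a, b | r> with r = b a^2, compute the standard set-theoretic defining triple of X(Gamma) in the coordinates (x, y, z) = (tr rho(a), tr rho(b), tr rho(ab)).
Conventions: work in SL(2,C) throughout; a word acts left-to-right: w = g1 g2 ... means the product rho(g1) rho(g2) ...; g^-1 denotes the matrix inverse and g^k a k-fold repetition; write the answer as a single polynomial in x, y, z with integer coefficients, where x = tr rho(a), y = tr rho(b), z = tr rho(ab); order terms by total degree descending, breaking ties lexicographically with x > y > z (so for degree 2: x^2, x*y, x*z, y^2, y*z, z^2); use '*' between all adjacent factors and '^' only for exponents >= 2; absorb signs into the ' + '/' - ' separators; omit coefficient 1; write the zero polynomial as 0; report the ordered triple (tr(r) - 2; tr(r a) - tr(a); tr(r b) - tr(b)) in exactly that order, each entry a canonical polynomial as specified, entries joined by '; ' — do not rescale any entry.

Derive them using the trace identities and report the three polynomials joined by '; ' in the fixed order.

x*z - y - 2; x^2*z - x*y - x - z; x*y*z - x^2 - y^2 - y + 2

and tr(b a^2) = tr(a) * tr(b a) - tr(b)   [square of a] = x*z - y
tr(b a^3) = tr(a) * tr(a b a) - tr(a b) = x^2*z - x*y - z
tr(a^2) = tr(a) * tr(a) - tr(1) = x^2 - 2
tr(b a^2 b) = tr(b) * tr(a^2 b) - tr(a^2) = x*y*z - x^2 - y^2 + 2
assemble the triple (tr(r) - 2; tr(r a) - x; tr(r b) - y)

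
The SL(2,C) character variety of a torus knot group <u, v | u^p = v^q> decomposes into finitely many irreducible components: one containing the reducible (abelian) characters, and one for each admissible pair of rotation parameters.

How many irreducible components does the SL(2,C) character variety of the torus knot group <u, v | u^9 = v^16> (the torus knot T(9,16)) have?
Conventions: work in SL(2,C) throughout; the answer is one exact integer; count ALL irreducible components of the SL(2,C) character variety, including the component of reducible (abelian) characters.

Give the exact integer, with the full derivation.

61

For T(9,16): irreducibility forces the central element u^9 = v^16 to one of +I, -I.
This locks tr(u) to 2*cos(pi*alpha/9), alpha in 1..8, and tr(v) to 2*cos(pi*beta/16), beta in 1..15, on each component of irreducible characters.
u^9 = (-1)^alpha I and v^16 = (-1)^beta I must agree, so alpha and beta have equal parity.
Enumerate parity-matched pairs: 4*8 odd-odd plus 4*7 even-even gives 60.
Total: 60 irreducible-character components + 1 reducible (abelian) component = 61.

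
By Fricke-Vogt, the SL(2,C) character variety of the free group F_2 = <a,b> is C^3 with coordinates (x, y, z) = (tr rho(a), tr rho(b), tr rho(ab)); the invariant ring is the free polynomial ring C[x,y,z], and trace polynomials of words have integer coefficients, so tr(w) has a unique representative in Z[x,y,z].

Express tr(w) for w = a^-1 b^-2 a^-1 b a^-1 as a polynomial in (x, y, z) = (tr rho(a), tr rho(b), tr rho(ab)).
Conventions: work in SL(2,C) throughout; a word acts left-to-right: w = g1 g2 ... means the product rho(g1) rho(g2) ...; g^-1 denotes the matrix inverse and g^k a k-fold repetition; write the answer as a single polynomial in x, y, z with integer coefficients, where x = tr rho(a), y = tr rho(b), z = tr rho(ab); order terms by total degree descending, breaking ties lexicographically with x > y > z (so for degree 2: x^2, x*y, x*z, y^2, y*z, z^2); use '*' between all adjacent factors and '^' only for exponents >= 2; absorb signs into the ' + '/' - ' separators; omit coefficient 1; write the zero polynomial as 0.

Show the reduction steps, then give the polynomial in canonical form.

so tr(a^-1) = tr(a) = x
tr(a b a) = tr(a) tr(b a) - tr(b) = x*z - y
tr(a b a b) = tr(b a) tr(b a) - tr(1)   [split at repeated b] = z^2 - 2
so tr(b^-1 a b a) = tr(a b a) tr(b) - tr(a b a b) = x*y*z - y^2 - z^2 + 2
reduce: tr(b a^-1 b^-1 a) = tr(b^-1 a b) tr(a) - tr(b^-1 a b a) = -x*y*z + x^2 + y^2 + z^2 - 2
reduce: tr(b^-1 a^-1 b a^-1) = tr(b a^-1 b^-1) tr(a) - tr(b a^-1 b^-1 a) = x*y*z - y^2 - z^2 + 2
so tr(b^-1 a^-1 b a^-2) = tr(b^-1 a^-1 b a^-1) tr(a) - tr(b^-1 a^-1 b) = x^2*y*z - x*y^2 - x*z^2 + x
so tr(b a^-1) = tr(b) tr(a) - tr(b a) = x*y - z
tr(a^-2 b) = tr(b a^-1) tr(a) - tr(b) = x^2*y - x*z - y
so tr(a^-1 b a^-2) = tr(a^-2 b) tr(a) - tr(a^-2 b a) = x^3*y - x^2*z - 2*x*y + z
tr(a^-1 b^-2 a^-1 b a^-1) = tr(b^-1 a^-1 b a^-2) tr(b) - tr(b^-1 a^-1 b a^-2 b) = x^2*y^2*z - x^3*y - x*y^3 - x*y*z^2 + x^2*z + 3*x*y - z

x^2*y^2*z - x^3*y - x*y^3 - x*y*z^2 + x^2*z + 3*x*y - z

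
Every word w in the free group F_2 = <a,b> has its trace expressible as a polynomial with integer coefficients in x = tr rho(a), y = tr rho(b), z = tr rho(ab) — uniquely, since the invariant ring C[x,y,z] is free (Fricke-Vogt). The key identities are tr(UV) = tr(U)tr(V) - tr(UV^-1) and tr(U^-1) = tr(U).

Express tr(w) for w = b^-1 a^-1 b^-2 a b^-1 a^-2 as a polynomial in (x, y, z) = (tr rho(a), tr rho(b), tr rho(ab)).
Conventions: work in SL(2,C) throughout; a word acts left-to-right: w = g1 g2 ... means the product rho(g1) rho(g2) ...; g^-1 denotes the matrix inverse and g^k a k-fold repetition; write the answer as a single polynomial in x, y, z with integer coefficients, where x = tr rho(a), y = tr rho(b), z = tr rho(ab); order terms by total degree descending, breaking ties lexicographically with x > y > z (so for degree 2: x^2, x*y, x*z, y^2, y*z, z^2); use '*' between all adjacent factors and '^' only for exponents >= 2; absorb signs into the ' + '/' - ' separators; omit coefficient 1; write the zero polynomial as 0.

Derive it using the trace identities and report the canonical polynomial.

x^2*y^2*z^2 - x^3*y*z - x*y^3*z - x*y*z^3 + y^2*z^2 + 2*x*y*z + x^2 - 2

use: trace(a b^-1) = trace(a)*trace(b) - trace(a b)   [inverse elimination on b] = x*y - z
apply: trace(b^-1 a b^-1) = trace(a b^-1)*trace(b) - trace(a)   [inverse elimination on b] = x*y^2 - y*z - x
apply: trace(a^2) = trace(a)*trace(a) - trace(1)   [square of a] = x^2 - 2
trace(a^2 b) = trace(a)*trace(b a) - trace(b)   [square of a] = x*z - y
trace(a b^-1 a) = trace(a^2)*trace(b) - trace(a^2 b)   [inverse elimination on b] = x^2*y - x*z - y
apply: trace(a b a b) = trace(b a)*trace(b a) - trace(1)   [split at a repeated b] = z^2 - 2
apply: trace(a b^-1 a b) = trace(a b a)*trace(b) - trace(a b a b)   [inverse elimination on b] = x*y*z - y^2 - z^2 + 2
use: trace(b^-1 a b^-1 a) = trace(a b^-1 a)*trace(b) - trace(a b^-1 a b)   [inverse elimination on b] = x^2*y^2 - 2*x*y*z + z^2 - 2
trace(b^-1 a b^-1 a^-1) = trace(b^-1 a b^-1)*trace(a) - trace(b^-1 a b^-1 a)   [inverse elimination on a] = x*y*z - x^2 - z^2 + 2
trace(a b^-1 a^-1 b^-2) = trace(b^-1 a b^-1 a^-1)*trace(b) - trace(b^-1 a b^-1 a^-1 b)   [inverse elimination on b] = x*y^2*z - x^2*y - y*z^2 + y
use: trace(b^-3 a b^-1 a^-1) = trace(a b^-1 a^-1 b^-2)*trace(b) - trace(a b^-1 a^-1 b^-1)   [inverse elimination on b] = x*y^3*z - x^2*y^2 - y^2*z^2 - x*y*z + x^2 + y^2 + z^2 - 2
use: trace(b^-1 a b^-2) = trace(a b^-2)*trace(b) - trace(a b^-1)   [inverse elimination on b] = x*y^3 - y^2*z - 2*x*y + z
trace(b^-3 a b^-1) = trace(b^-1 a b^-2)*trace(b) - trace(b^-1 a b^-1)   [inverse elimination on b] = x*y^4 - y^3*z - 3*x*y^2 + 2*y*z + x
trace(b^-2 a b^-1 a^-2 b^-1) = trace(b^-3 a b^-1 a^-1)*trace(a) - trace(b^-3 a b^-1)   [inverse elimination on a] = x^2*y^3*z - x^3*y^2 - x*y^4 - x*y^2*z^2 - x^2*y*z + y^3*z + x^3 + 4*x*y^2 + x*z^2 - 2*y*z - 3*x
trace(a^-1 b^-1 a b^-2) = trace(a^-1 b^-1 a b^-1)*trace(b) - trace(a^-1 b^-1 a)   [inverse elimination on b] = x*y^2*z - x^2*y - y*z^2 + y
trace(b^2 a) = trace(b)*trace(a b) - trace(a)   [square of b] = y*z - x
trace(b^2) = trace(b)*trace(b) - trace(1)   [square of b] = y^2 - 2
trace(b a^2 b) = trace(a)*trace(b^2 a) - trace(b^2)   [square of a] = x*y*z - x^2 - y^2 + 2
use: trace(b a^2 b a) = trace(a)*trace(b a b a) - trace(b a b)   [square of a] = x*z^2 - y*z - x
apply: trace(a^2 b a^-1 b) = trace(b a^2 b)*trace(a) - trace(b a^2 b a)   [inverse elimination on a] = x^2*y*z - x^3 - x*y^2 - x*z^2 + y*z + 3*x
apply: trace(a b a^-1 b^-1 a) = trace(a^2 b a^-1)*trace(b) - trace(a^2 b a^-1 b)   [inverse elimination on b] = -x^2*y*z + x^3 + x*y^2 + x*z^2 - 3*x
trace(a b a b a b) = trace(b a b a)*trace(b a) - trace(a b)   [split at a repeated b] = z^3 - 3*z
trace(b^-1 a b a b a) = trace(a b a b a)*trace(b) - trace(a b a b a b)   [inverse elimination on b] = x*y*z^2 - y^2*z - z^3 - x*y + 3*z
trace(a b a^-1 b^-1 a b) = trace(b^-1 a b a b)*trace(a) - trace(b^-1 a b a b a)   [inverse elimination on a] = -x*y*z^2 + x^2*z + y^2*z + z^3 - 3*z
apply: trace(a b a^-1 b^-1 a b^-1) = trace(a b a^-1 b^-1 a)*trace(b) - trace(a b a^-1 b^-1 a b)   [inverse elimination on b] = -x^2*y^2*z + x^3*y + x*y^3 + 2*x*y*z^2 - x^2*z - y^2*z - z^3 - 3*x*y + 3*z
trace(a^-1 b^-1 a b^-2 a b) = trace(a b a^-1 b^-1 a b^-1)*trace(b) - trace(a b a^-1 b^-1 a)   [inverse elimination on b] = -x^2*y^3*z + x^3*y^2 + x*y^4 + 2*x*y^2*z^2 - y^3*z - y*z^3 - x^3 - 4*x*y^2 - x*z^2 + 3*y*z + 3*x
trace(a b^-2 a) = trace(a^2 b^-1)*trace(b) - trace(a^2)   [inverse elimination on b] = x^2*y^2 - x*y*z - x^2 - y^2 + 2
trace(a^-2 b^-1 a b^-2 a b) = trace(a^-1 b^-1 a b^-2 a b)*trace(a) - trace(a^-1 b^-1 a b^-2 a b a)   [inverse elimination on a] = -x^3*y^3*z + x^4*y^2 + x^2*y^4 + 2*x^2*y^2*z^2 - x*y^3*z - x*y*z^3 - x^4 - 5*x^2*y^2 - x^2*z^2 + 4*x*y*z + 4*x^2 + y^2 - 2
trace(b^-2 a b^-1 a^-2 b^-1 a) = trace(a^-2 b^-1 a b^-2 a)*trace(b) - trace(a^-2 b^-1 a b^-2 a b)   [inverse elimination on b] = x^3*y^3*z - x^4*y^2 - x^2*y^4 - 2*x^2*y^2*z^2 + 2*x*y^3*z + x*y*z^3 + x^4 + 4*x^2*y^2 + x^2*z^2 - y^2*z^2 - 4*x*y*z - 4*x^2 + 2
use: trace(b^-1 a^-1 b^-2 a b^-1 a^-2) = trace(b^-2 a b^-1 a^-2 b^-1)*trace(a) - trace(b^-2 a b^-1 a^-2 b^-1 a)   [inverse elimination on a] = x^2*y^2*z^2 - x^3*y*z - x*y^3*z - x*y*z^3 + y^2*z^2 + 2*x*y*z + x^2 - 2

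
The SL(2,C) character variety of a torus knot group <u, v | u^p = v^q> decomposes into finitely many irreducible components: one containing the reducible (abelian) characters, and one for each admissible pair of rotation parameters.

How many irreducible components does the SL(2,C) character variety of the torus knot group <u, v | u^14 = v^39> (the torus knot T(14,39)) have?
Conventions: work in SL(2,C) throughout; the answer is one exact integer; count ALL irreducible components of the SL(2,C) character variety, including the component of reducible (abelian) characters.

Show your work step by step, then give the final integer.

248

In the torus knot group T(14,39), u^14 = v^39 is central, so an irreducible representation sends it to +I or -I (Schur).
This locks tr(u) to 2*cos(pi*alpha/14), alpha in 1..13, and tr(v) to 2*cos(pi*beta/39), beta in 1..38, on each component of irreducible characters.
u^14 = (-1)^alpha I and v^39 = (-1)^beta I must agree, so alpha and beta have equal parity.
Enumerate parity-matched pairs: 7*19 odd-odd plus 6*19 even-even gives 247.
That is 247 components of irreducible characters, and with the reducible (abelian) component the total is 248.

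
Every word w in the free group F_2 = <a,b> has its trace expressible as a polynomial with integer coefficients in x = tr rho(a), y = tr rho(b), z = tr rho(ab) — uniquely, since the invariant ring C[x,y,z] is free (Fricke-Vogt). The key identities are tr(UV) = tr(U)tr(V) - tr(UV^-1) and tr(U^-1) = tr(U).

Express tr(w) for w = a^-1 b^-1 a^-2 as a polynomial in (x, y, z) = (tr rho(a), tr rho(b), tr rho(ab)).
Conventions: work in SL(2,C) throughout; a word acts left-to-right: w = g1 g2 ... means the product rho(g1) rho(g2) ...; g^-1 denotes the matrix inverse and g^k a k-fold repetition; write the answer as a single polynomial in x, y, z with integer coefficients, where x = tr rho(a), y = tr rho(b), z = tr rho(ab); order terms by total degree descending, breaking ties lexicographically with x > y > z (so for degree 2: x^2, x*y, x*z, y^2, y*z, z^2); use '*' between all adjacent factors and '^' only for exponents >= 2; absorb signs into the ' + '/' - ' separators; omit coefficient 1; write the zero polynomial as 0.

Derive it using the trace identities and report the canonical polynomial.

so trace(a^-1) = trace(a) = x
reduce: trace(a^-1 b) = trace(b) trace(a) - trace(b a) = x*y - z
so trace(b^-1 a^-1) = trace(a^-1) trace(b) - trace(a^-1 b) = z
reduce: trace(a^-2 b^-1) = trace(b^-1 a^-1) trace(a) - trace(b^-1) = x*z - y
so trace(a^-1 b^-1 a^-2) = trace(a^-2 b^-1) trace(a) - trace(a^-2 b^-1 a) = x^2*z - x*y - z

x^2*z - x*y - z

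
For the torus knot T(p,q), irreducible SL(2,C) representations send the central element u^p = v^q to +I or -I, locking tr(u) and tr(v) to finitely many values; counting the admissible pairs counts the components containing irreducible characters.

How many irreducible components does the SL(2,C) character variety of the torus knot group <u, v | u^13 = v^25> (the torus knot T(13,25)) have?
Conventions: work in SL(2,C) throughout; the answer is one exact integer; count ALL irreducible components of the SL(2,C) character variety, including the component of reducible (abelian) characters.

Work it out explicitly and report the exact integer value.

For T(13,25): irreducibility forces the central element u^13 = v^25 to one of +I, -I.
So on each irreducible component the traces are pinned: tr(u) = 2*cos(pi*alpha/13) with 1 <= alpha <= 12, tr(v) = 2*cos(pi*beta/25) with 1 <= beta <= 24.
The two central values (-1)^alpha I and (-1)^beta I must be the same matrix, so alpha and beta share a parity.
Counting: 6 odd alphas x 12 odd betas + 6 even alphas x 12 even betas = 72 + 72 = 144.
That is 144 components of irreducible characters, and with the reducible (abelian) component the total is 145.

145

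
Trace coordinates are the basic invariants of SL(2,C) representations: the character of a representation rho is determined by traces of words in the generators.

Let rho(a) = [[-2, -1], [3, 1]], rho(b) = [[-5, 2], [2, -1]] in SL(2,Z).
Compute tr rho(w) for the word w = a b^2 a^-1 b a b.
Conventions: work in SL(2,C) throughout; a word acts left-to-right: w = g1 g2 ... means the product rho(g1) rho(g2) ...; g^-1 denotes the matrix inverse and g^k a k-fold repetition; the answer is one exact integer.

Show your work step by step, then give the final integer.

rho(a) = [[-2, -1], [3, 1]]
... * rho(b) = [[-5, 2], [2, -1]]  ->  [[8, -3], [-13, 5]]
... * rho(b) = [[-5, 2], [2, -1]]  ->  [[-46, 19], [75, -31]]
... * rho(a^-1) = [[1, 1], [-3, -2]]  ->  [[-103, -84], [168, 137]]
... * rho(b) = [[-5, 2], [2, -1]]  ->  [[347, -122], [-566, 199]]
... * rho(a) = [[-2, -1], [3, 1]]  ->  [[-1060, -469], [1729, 765]]
... * rho(b) = [[-5, 2], [2, -1]]  ->  [[4362, -1651], [-7115, 2693]]
tr = 4362 + 2693 = 7055

7055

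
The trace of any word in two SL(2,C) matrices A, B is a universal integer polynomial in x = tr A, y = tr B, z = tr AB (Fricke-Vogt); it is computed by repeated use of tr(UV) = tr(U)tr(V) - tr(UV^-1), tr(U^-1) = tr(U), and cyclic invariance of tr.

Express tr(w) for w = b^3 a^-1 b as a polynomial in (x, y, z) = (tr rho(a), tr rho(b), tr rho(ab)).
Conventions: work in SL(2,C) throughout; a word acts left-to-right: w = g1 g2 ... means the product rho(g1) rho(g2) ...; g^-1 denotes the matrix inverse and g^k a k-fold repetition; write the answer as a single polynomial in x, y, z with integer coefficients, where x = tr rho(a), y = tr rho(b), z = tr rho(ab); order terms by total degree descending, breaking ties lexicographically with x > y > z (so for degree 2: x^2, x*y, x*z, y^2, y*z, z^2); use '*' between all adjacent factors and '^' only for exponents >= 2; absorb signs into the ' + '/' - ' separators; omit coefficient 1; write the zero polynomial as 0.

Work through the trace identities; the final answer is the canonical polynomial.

so trace(b^2) = trace(b)*trace(b) - trace(1) = y^2 - 2
reduce: trace(b^3) = trace(b)*trace(b^2) - trace(b) = y^3 - 3*y
so trace(b^4) = trace(b)*trace(b^3) - trace(b^2) = y^4 - 4*y^2 + 2
trace(b a b) = trace(b)*trace(a b) - trace(a) = y*z - x
so trace(b^2 a b) = trace(b)*trace(b a b) - trace(b a) = y^2*z - x*y - z
trace(b^4 a) = trace(b)*trace(b^2 a b) - trace(b^2 a) = y^3*z - x*y^2 - 2*y*z + x
trace(b^3 a^-1 b) = trace(b^4)*trace(a) - trace(b^4 a) = x*y^4 - y^3*z - 3*x*y^2 + 2*y*z + x

x*y^4 - y^3*z - 3*x*y^2 + 2*y*z + x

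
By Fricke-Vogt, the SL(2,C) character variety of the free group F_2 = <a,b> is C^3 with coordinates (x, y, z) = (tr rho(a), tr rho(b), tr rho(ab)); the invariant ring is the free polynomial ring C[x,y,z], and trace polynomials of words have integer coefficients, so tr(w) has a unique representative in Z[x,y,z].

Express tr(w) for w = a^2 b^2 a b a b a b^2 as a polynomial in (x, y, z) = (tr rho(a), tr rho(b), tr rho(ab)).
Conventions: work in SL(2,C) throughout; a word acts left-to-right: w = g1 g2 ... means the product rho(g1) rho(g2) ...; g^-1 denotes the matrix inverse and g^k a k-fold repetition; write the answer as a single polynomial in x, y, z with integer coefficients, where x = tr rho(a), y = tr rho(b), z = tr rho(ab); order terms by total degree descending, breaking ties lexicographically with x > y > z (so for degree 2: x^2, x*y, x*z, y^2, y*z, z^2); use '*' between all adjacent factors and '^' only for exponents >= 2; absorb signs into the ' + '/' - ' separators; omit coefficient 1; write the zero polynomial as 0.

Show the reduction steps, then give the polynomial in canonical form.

trace(b a b a) = trace(b a)*trace(b a) - trace(1)  (split on b) = z^2 - 2
trace(b a b a b a) = trace(b a)*trace(b a b a) - trace(b^-1 a^-1)  (split on b) = z^3 - 3*z
trace(b a b a b a b a) = trace(b a b a b a)*trace(b a) - trace(a b a b)  (split on b) = z^4 - 4*z^2 + 2
trace(b a b) = trace(b)*trace(a b) - trace(a)  (reduce the b square) = y*z - x
trace(a b a b a) = trace(a)*trace(b a b a) - trace(b a b)  (reduce the a square) = x*z^2 - y*z - x
trace(b a b a b a b) = trace(b)*trace(a b a b a b) - trace(a b a b a)  (reduce the b square) = y*z^3 - x*z^2 - 2*y*z + x
trace(a b a b a b a^2 b) = trace(a)*trace(b a b a b a b a) - trace(b a b a b a b)  (reduce the a square) = x*z^4 - y*z^3 - 3*x*z^2 + 2*y*z + x
trace(a b a) = trace(a)*trace(b a) - trace(b)  (reduce the a square) = x*z - y
trace(b a b a b) = trace(b)*trace(a b a b) - trace(a b a)  (reduce the b square) = y*z^2 - x*z - y
trace(b a b a b a^2) = trace(a)*trace(b a b a b a) - trace(b a b a b)  (reduce the a square) = x*z^3 - y*z^2 - 2*x*z + y
trace(a b a b a b a^2) = trace(a)*trace(b a b a b a^2) - trace(b a b a b a)  (reduce the a square) = x^2*z^3 - x*y*z^2 - 2*x^2*z - z^3 + x*y + 3*z
trace(a^2 b^2 a b a b a b) = trace(b)*trace(a b a b a b a^2 b) - trace(a b a b a b a^2)  (reduce the b square) = x*y*z^4 - x^2*z^3 - y^2*z^3 - 2*x*y*z^2 + 2*x^2*z + 2*y^2*z + z^3 - 3*z
trace(b^2 a b a b) = trace(b)*trace(a b a b^2) - trace(a b a b)  (reduce the b square) = y^2*z^2 - x*y*z - y^2 - z^2 + 2
trace(a b^2 a b a b a) = trace(a)*trace(b^2 a b a b a) - trace(b^2 a b a b)  (reduce the a square) = x*y*z^3 - x^2*z^2 - y^2*z^2 - x*y*z + x^2 + y^2 + z^2 - 2
trace(a^2 b^2 a b a b a) = trace(a)*trace(a b^2 a b a b a) - trace(a b^2 a b a b)  (reduce the a square) = x^2*y*z^3 - x^3*z^2 - x*y^2*z^2 - x^2*y*z - y*z^3 + x^3 + x*y^2 + 2*x*z^2 + 2*y*z - 3*x
trace(a^2 b^2 a b a b a b^2) = trace(b)*trace(a^2 b^2 a b a b a b) - trace(a^2 b^2 a b a b a)  (reduce the b square) = x*y^2*z^4 - 2*x^2*y*z^3 - y^3*z^3 + x^3*z^2 - x*y^2*z^2 + 3*x^2*y*z + 2*y^3*z + 2*y*z^3 - x^3 - x*y^2 - 2*x*z^2 - 5*y*z + 3*x

x*y^2*z^4 - 2*x^2*y*z^3 - y^3*z^3 + x^3*z^2 - x*y^2*z^2 + 3*x^2*y*z + 2*y^3*z + 2*y*z^3 - x^3 - x*y^2 - 2*x*z^2 - 5*y*z + 3*x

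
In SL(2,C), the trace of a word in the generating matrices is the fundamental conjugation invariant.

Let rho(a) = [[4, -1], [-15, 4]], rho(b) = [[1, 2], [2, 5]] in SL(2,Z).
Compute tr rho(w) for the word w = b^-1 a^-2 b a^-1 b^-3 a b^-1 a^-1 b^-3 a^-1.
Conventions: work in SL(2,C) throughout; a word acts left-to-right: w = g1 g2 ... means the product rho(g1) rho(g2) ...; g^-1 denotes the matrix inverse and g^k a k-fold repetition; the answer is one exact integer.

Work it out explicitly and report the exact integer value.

rho(b^-1) = [[5, -2], [-2, 1]]
... * rho(a^-1) = [[4, 1], [15, 4]]  ->  [[-10, -3], [7, 2]]
... * rho(a^-1) = [[4, 1], [15, 4]]  ->  [[-85, -22], [58, 15]]
... * rho(b) = [[1, 2], [2, 5]]  ->  [[-129, -280], [88, 191]]
... * rho(a^-1) = [[4, 1], [15, 4]]  ->  [[-4716, -1249], [3217, 852]]
... * rho(b^-1) = [[5, -2], [-2, 1]]  ->  [[-21082, 8183], [14381, -5582]]
... * rho(b^-1) = [[5, -2], [-2, 1]]  ->  [[-121776, 50347], [83069, -34344]]
... * rho(b^-1) = [[5, -2], [-2, 1]]  ->  [[-709574, 293899], [484033, -200482]]
... * rho(a) = [[4, -1], [-15, 4]]  ->  [[-7246781, 1885170], [4943362, -1285961]]
... * rho(b^-1) = [[5, -2], [-2, 1]]  ->  [[-40004245, 16378732], [27288732, -11172685]]
... * rho(a^-1) = [[4, 1], [15, 4]]  ->  [[85664000, 25510683], [-58435347, -17402008]]
... * rho(b^-1) = [[5, -2], [-2, 1]]  ->  [[377298634, -145817317], [-257372719, 99468686]]
... * rho(b^-1) = [[5, -2], [-2, 1]]  ->  [[2178127804, -900414585], [-1485800967, 614214124]]
... * rho(b^-1) = [[5, -2], [-2, 1]]  ->  [[12691468190, -5256670193], [-8657433083, 3585816058]]
... * rho(a^-1) = [[4, 1], [15, 4]]  ->  [[-28084180135, -8335212582], [19157508538, 5685831149]]
tr = -28084180135 + 5685831149 = -22398348986

-22398348986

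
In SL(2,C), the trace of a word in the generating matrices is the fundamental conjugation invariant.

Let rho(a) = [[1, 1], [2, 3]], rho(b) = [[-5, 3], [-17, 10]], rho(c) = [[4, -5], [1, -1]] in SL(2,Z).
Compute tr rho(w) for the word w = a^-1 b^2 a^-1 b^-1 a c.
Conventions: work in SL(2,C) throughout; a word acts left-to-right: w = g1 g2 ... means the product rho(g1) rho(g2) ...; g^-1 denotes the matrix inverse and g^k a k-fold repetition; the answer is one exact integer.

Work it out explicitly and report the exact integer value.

1116

rho(a^-1) = [[3, -1], [-2, 1]]
... * rho(b) = [[-5, 3], [-17, 10]]  ->  [[2, -1], [-7, 4]]
... * rho(b) = [[-5, 3], [-17, 10]]  ->  [[7, -4], [-33, 19]]
... * rho(a^-1) = [[3, -1], [-2, 1]]  ->  [[29, -11], [-137, 52]]
... * rho(b^-1) = [[10, -3], [17, -5]]  ->  [[103, -32], [-486, 151]]
... * rho(a) = [[1, 1], [2, 3]]  ->  [[39, 7], [-184, -33]]
... * rho(c) = [[4, -5], [1, -1]]  ->  [[163, -202], [-769, 953]]
tr = 163 + 953 = 1116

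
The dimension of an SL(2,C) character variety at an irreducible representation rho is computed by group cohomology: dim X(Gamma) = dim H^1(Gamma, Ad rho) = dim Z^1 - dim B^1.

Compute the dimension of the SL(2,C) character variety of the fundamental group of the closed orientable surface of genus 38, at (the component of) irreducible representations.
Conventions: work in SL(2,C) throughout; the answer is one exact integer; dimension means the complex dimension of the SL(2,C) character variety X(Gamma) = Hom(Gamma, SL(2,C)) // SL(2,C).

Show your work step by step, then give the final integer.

222

pi_1 of the closed genus-38 surface has 76 generators bound by the single product-of-commutators relator.
A cocycle assigns one sl_2 vector per generator subject to the relator condition d_2(z) = 0: dim of the unconstrained space is 3*2g = 228.
d_2 is surjective at irreducible rho (its cokernel H^2 is dual to H^0 = 0), so dim Z^1 = 228 - 3 = 225.
As always at irreducible rho, dim B^1 = 3.
Hence dim X = 225 - 3 = 222.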